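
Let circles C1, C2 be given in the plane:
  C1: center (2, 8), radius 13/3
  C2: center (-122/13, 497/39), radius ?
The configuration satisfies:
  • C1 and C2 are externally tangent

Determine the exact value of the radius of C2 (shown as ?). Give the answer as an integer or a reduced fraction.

1. [ext C1·C2]  r_C2² + (26/3)r_C2 − 400/3 = 0  ⇒  r_C2 = 8 (r>0 drops 1)

8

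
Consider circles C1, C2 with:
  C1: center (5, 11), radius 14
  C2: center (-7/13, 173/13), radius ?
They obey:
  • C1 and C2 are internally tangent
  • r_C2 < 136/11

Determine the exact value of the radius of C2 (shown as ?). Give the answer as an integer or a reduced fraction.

8

1. [int C1,C2]  r_C2² − 28r_C2 + 160 = 0  ⇒  r_C2 = 8 or 20
2. given r_C2 < 136/11: keep 8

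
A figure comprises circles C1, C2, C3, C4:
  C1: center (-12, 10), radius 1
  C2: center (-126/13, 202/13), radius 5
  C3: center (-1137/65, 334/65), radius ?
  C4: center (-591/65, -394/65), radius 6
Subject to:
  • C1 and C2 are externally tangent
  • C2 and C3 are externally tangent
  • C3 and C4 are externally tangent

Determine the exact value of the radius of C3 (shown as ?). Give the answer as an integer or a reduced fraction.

8

1. [ext C2·C3]  r_C3² + 10r_C3 − 144 = 0  ⇒  r_C3 = 8 (r>0 drops 1)
2. [ext C3·C4]  r_C3² + 12r_C3 − 160 = 0  ⇒  r_C3 = 8 (r>0 drops 1)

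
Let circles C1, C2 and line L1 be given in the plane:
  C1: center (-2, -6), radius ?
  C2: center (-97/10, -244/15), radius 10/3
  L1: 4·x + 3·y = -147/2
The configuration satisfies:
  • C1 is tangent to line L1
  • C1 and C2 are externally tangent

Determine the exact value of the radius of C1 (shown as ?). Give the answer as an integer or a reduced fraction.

19/2

1. [C1‖L1]  r_C1² − 361/4 = 0  ⇒  r_C1 = 19/2 (r>0 drops 1)
2. [ext C1·C2]  r_C1² + (20/3)r_C1 − 1843/12 = 0  ⇒  r_C1 = 19/2 (r>0 drops 1)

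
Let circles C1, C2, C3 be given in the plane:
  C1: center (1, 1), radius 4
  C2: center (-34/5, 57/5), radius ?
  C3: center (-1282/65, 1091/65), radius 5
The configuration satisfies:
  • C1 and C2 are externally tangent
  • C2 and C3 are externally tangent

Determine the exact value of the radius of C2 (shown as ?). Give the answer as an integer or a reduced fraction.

1. [ext C1·C2]  r_C2² + 8r_C2 − 153 = 0  ⇒  r_C2 = 9 (r>0 drops 1)
2. [ext C2·C3]  r_C2² + 10r_C2 − 171 = 0  ⇒  r_C2 = 9 (r>0 drops 1)

9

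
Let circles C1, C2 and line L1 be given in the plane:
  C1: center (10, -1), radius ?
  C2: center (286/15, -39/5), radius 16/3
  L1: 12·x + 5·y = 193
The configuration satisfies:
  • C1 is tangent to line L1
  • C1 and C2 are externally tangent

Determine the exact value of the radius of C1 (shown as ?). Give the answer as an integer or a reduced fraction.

6

1. [C1‖L1]  r_C1² − 36 = 0  ⇒  r_C1 = 6 (r>0 drops 1)
2. [ext C1·C2]  r_C1² + (32/3)r_C1 − 100 = 0  ⇒  r_C1 = 6 (r>0 drops 1)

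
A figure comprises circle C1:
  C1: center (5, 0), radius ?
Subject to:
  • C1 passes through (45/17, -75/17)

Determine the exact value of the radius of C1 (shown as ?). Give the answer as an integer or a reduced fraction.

5

1. [C1∋P]  r_C1² − 25 = 0  ⇒  r_C1 = 5 (r>0 drops 1)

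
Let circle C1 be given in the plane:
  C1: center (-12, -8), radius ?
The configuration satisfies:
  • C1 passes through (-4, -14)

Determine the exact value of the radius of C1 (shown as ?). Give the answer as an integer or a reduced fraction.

10

1. [C1∋P]  r_C1² − 100 = 0  ⇒  r_C1 = 10 (r>0 drops 1)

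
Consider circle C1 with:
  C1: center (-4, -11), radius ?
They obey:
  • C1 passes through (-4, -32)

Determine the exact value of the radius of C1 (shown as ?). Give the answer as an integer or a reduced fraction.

21

1. [C1∋P]  r_C1² − 441 = 0  ⇒  r_C1 = 21 (r>0 drops 1)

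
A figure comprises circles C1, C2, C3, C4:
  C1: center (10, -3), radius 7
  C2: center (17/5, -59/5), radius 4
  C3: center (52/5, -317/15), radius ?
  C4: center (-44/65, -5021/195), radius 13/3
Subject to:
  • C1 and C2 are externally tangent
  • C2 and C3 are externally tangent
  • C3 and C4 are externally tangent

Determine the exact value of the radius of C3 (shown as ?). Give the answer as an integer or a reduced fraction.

1. [ext C2·C3]  r_C3² + 8r_C3 − 1081/9 = 0  ⇒  r_C3 = 23/3 (r>0 drops 1)
2. [ext C3·C4]  r_C3² + (26/3)r_C3 − 1127/9 = 0  ⇒  r_C3 = 23/3 (r>0 drops 1)

23/3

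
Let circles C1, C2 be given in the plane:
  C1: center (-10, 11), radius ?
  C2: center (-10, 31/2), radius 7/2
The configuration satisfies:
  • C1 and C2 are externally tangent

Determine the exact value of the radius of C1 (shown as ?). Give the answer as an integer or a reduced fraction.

1

1. [ext C1·C2]  r_C1² + 7r_C1 − 8 = 0  ⇒  r_C1 = 1 (r>0 drops 1)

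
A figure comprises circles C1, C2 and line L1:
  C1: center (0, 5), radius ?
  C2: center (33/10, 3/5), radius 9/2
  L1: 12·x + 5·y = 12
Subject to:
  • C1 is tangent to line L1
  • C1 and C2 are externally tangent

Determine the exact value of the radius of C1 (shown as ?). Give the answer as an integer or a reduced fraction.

1. [C1‖L1]  r_C1² − 1 = 0  ⇒  r_C1 = 1 (r>0 drops 1)
2. [ext C1·C2]  r_C1² + 9r_C1 − 10 = 0  ⇒  r_C1 = 1 (r>0 drops 1)

1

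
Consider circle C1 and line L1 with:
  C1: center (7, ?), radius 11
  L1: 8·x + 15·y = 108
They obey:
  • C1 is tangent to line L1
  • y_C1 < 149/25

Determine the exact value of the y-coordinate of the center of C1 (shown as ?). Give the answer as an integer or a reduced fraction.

1. [C1‖L1]  y_C1² − (104/15)y_C1 − 717/5 = 0  ⇒  y_C1 = -9 or 239/15
2. given y_C1 < 149/25: keep -9

-9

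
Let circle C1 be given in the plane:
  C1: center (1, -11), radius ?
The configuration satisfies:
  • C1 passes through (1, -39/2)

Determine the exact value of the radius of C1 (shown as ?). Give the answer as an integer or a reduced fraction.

17/2

1. [C1∋P]  r_C1² − 289/4 = 0  ⇒  r_C1 = 17/2 (r>0 drops 1)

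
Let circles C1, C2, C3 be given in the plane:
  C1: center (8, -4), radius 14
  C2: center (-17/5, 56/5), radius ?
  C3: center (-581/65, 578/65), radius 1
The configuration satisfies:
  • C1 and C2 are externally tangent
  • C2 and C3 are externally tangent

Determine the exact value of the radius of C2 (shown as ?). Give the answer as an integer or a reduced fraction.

5

1. [ext C1·C2]  r_C2² + 28r_C2 − 165 = 0  ⇒  r_C2 = 5 (r>0 drops 1)
2. [ext C2·C3]  r_C2² + 2r_C2 − 35 = 0  ⇒  r_C2 = 5 (r>0 drops 1)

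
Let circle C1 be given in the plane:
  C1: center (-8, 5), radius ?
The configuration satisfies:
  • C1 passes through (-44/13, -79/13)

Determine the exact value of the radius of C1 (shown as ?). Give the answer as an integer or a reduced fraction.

12

1. [C1∋P]  r_C1² − 144 = 0  ⇒  r_C1 = 12 (r>0 drops 1)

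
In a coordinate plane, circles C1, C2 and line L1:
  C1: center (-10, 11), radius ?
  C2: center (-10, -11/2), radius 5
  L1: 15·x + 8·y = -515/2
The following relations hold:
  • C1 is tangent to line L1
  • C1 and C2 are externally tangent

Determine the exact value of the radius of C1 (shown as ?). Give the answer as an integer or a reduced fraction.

23/2

1. [C1‖L1]  r_C1² − 529/4 = 0  ⇒  r_C1 = 23/2 (r>0 drops 1)
2. [ext C1·C2]  r_C1² + 10r_C1 − 989/4 = 0  ⇒  r_C1 = 23/2 (r>0 drops 1)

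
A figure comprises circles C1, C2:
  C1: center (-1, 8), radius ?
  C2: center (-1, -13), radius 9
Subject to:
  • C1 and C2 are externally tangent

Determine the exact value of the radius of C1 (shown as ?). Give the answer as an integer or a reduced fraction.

1. [ext C1·C2]  r_C1² + 18r_C1 − 360 = 0  ⇒  r_C1 = 12 (r>0 drops 1)

12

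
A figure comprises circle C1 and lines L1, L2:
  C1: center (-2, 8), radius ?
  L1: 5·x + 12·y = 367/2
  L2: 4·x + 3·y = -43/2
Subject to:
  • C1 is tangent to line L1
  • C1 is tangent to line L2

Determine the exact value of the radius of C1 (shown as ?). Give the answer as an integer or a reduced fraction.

15/2

1. [C1‖L1]  r_C1² − 225/4 = 0  ⇒  r_C1 = 15/2 (r>0 drops 1)
2. [C1‖L2]  r_C1² − 225/4 = 0  ⇒  r_C1 = 15/2 (r>0 drops 1)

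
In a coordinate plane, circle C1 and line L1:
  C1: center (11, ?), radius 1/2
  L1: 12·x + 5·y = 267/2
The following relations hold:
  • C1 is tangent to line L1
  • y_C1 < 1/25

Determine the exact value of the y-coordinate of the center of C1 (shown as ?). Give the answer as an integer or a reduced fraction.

-1

1. [C1‖L1]  y_C1² − (3/5)y_C1 − 8/5 = 0  ⇒  y_C1 = -1 or 8/5
2. given y_C1 < 1/25: keep -1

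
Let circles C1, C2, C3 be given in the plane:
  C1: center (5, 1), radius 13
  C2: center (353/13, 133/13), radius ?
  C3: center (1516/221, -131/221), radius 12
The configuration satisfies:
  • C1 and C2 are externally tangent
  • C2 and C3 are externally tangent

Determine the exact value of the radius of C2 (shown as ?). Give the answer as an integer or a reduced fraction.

1. [ext C1·C2]  r_C2² + 26r_C2 − 407 = 0  ⇒  r_C2 = 11 (r>0 drops 1)
2. [ext C2·C3]  r_C2² + 24r_C2 − 385 = 0  ⇒  r_C2 = 11 (r>0 drops 1)

11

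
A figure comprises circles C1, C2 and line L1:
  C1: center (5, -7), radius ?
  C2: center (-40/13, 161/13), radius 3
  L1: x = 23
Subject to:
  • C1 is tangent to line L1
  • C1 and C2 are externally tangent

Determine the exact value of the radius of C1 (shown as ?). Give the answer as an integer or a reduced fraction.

1. [C1‖L1]  r_C1² − 324 = 0  ⇒  r_C1 = 18 (r>0 drops 1)
2. [ext C1·C2]  r_C1² + 6r_C1 − 432 = 0  ⇒  r_C1 = 18 (r>0 drops 1)

18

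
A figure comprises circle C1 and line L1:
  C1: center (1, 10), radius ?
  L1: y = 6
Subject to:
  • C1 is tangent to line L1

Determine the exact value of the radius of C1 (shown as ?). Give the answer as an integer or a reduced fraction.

1. [C1‖L1]  r_C1² − 16 = 0  ⇒  r_C1 = 4 (r>0 drops 1)

4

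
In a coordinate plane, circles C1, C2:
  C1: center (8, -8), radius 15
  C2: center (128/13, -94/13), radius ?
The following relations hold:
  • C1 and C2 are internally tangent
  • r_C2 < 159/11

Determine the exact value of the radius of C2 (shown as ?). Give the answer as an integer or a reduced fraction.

13

1. [int C1,C2]  r_C2² − 30r_C2 + 221 = 0  ⇒  r_C2 = 13 or 17
2. given r_C2 < 159/11: keep 13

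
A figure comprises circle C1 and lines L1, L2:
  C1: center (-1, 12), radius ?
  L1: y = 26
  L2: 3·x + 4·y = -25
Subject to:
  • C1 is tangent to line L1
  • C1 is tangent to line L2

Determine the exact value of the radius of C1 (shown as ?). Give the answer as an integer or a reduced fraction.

14

1. [C1‖L1]  r_C1² − 196 = 0  ⇒  r_C1 = 14 (r>0 drops 1)
2. [C1‖L2]  r_C1² − 196 = 0  ⇒  r_C1 = 14 (r>0 drops 1)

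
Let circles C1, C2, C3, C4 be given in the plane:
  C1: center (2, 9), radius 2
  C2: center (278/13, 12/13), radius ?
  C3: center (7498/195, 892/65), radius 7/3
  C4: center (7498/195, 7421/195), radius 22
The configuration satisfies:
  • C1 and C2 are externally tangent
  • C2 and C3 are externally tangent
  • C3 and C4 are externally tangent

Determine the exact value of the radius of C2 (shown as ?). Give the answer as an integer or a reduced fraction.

19

1. [ext C1·C2]  r_C2² + 4r_C2 − 437 = 0  ⇒  r_C2 = 19 (r>0 drops 1)
2. [ext C2·C3]  r_C2² + (14/3)r_C2 − 1349/3 = 0  ⇒  r_C2 = 19 (r>0 drops 1)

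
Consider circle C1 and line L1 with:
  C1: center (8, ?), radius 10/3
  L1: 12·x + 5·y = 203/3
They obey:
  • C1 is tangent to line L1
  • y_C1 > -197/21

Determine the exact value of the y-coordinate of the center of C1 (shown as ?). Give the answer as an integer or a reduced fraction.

1. [C1‖L1]  y_C1² + (34/3)y_C1 − 43 = 0  ⇒  y_C1 = -43/3 or 3
2. given y_C1 > -197/21: keep 3

3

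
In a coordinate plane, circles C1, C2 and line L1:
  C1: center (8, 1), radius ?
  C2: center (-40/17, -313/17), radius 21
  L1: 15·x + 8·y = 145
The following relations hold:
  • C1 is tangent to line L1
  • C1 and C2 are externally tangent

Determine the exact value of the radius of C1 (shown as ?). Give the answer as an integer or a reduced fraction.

1. [C1‖L1]  r_C1² − 1 = 0  ⇒  r_C1 = 1 (r>0 drops 1)
2. [ext C1·C2]  r_C1² + 42r_C1 − 43 = 0  ⇒  r_C1 = 1 (r>0 drops 1)

1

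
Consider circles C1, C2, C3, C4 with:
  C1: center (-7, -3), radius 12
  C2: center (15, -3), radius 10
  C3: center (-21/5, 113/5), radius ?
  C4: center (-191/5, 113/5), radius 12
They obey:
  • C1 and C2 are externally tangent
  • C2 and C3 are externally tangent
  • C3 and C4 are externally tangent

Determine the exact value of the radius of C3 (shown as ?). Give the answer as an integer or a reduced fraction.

1. [ext C2·C3]  r_C3² + 20r_C3 − 924 = 0  ⇒  r_C3 = 22 (r>0 drops 1)
2. [ext C3·C4]  r_C3² + 24r_C3 − 1012 = 0  ⇒  r_C3 = 22 (r>0 drops 1)

22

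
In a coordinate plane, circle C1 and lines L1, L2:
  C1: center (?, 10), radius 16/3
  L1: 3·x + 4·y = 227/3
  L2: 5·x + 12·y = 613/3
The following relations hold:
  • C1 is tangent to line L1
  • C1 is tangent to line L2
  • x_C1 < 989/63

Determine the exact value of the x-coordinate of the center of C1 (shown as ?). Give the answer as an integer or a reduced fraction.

3

1. [C1‖L1]  x_C1² − (214/9)x_C1 + 187/3 = 0  ⇒  x_C1 = 3 or 187/9
2. [C1‖L2]  x_C1² − (506/15)x_C1 + 461/5 = 0  ⇒  x_C1 = 3 or 461/15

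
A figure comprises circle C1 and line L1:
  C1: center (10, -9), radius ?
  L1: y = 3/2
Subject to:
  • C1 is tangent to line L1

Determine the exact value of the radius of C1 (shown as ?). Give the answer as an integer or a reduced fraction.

1. [C1‖L1]  r_C1² − 441/4 = 0  ⇒  r_C1 = 21/2 (r>0 drops 1)

21/2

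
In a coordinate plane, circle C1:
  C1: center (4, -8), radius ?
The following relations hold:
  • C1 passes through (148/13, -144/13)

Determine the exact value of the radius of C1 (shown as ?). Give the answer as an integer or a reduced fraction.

1. [C1∋P]  r_C1² − 64 = 0  ⇒  r_C1 = 8 (r>0 drops 1)

8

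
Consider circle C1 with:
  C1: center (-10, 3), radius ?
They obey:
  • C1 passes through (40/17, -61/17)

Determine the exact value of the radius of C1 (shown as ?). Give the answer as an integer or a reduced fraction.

14

1. [C1∋P]  r_C1² − 196 = 0  ⇒  r_C1 = 14 (r>0 drops 1)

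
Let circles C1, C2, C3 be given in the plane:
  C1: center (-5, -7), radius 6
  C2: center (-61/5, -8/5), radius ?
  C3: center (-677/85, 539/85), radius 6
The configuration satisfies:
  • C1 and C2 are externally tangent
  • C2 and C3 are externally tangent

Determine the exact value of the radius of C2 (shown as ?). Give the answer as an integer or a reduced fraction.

3

1. [ext C1·C2]  r_C2² + 12r_C2 − 45 = 0  ⇒  r_C2 = 3 (r>0 drops 1)
2. [ext C2·C3]  r_C2² + 12r_C2 − 45 = 0  ⇒  r_C2 = 3 (r>0 drops 1)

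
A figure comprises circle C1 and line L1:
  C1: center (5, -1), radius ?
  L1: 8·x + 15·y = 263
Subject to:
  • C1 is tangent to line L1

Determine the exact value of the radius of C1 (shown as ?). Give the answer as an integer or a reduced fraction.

14

1. [C1‖L1]  r_C1² − 196 = 0  ⇒  r_C1 = 14 (r>0 drops 1)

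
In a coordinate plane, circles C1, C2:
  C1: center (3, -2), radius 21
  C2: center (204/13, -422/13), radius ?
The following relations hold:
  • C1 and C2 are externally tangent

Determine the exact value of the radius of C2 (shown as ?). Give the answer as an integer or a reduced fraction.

12

1. [ext C1·C2]  r_C2² + 42r_C2 − 648 = 0  ⇒  r_C2 = 12 (r>0 drops 1)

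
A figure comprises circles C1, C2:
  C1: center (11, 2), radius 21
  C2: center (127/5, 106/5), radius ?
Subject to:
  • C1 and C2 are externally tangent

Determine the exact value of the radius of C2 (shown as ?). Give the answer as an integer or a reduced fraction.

3

1. [ext C1·C2]  r_C2² + 42r_C2 − 135 = 0  ⇒  r_C2 = 3 (r>0 drops 1)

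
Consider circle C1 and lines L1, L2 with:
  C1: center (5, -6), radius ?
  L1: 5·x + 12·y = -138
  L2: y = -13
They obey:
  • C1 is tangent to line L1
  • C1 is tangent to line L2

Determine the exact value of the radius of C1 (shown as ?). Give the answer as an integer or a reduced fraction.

1. [C1‖L1]  r_C1² − 49 = 0  ⇒  r_C1 = 7 (r>0 drops 1)
2. [C1‖L2]  r_C1² − 49 = 0  ⇒  r_C1 = 7 (r>0 drops 1)

7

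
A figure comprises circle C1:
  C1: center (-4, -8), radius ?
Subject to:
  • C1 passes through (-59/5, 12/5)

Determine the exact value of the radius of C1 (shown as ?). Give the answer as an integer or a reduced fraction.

13

1. [C1∋P]  r_C1² − 169 = 0  ⇒  r_C1 = 13 (r>0 drops 1)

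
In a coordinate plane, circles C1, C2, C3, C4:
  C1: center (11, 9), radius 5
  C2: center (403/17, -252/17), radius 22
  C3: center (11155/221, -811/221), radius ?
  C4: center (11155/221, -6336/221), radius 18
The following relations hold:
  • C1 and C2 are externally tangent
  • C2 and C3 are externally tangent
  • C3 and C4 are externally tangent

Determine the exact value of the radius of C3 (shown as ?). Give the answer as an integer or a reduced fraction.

7

1. [ext C2·C3]  r_C3² + 44r_C3 − 357 = 0  ⇒  r_C3 = 7 (r>0 drops 1)
2. [ext C3·C4]  r_C3² + 36r_C3 − 301 = 0  ⇒  r_C3 = 7 (r>0 drops 1)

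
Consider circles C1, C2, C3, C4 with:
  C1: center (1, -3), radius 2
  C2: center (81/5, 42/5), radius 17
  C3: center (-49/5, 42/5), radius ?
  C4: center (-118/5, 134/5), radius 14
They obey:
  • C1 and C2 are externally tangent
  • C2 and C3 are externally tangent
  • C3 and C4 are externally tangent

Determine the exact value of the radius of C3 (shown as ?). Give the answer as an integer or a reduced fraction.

1. [ext C2·C3]  r_C3² + 34r_C3 − 387 = 0  ⇒  r_C3 = 9 (r>0 drops 1)
2. [ext C3·C4]  r_C3² + 28r_C3 − 333 = 0  ⇒  r_C3 = 9 (r>0 drops 1)

9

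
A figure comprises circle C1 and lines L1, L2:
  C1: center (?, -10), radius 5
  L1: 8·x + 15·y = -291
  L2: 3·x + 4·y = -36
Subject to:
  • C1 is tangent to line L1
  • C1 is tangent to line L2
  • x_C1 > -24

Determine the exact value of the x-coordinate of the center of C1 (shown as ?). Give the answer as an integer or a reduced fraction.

-7

1. [C1‖L1]  x_C1² + (141/4)x_C1 + 791/4 = 0  ⇒  x_C1 = -113/4 or -7
2. [C1‖L2]  x_C1² − (8/3)x_C1 − 203/3 = 0  ⇒  x_C1 = -7 or 29/3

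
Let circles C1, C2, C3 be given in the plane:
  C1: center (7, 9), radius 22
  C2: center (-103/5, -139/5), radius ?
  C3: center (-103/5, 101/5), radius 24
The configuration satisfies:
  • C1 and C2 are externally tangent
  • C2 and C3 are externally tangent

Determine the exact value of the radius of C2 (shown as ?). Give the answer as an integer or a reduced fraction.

1. [ext C1·C2]  r_C2² + 44r_C2 − 1632 = 0  ⇒  r_C2 = 24 (r>0 drops 1)
2. [ext C2·C3]  r_C2² + 48r_C2 − 1728 = 0  ⇒  r_C2 = 24 (r>0 drops 1)

24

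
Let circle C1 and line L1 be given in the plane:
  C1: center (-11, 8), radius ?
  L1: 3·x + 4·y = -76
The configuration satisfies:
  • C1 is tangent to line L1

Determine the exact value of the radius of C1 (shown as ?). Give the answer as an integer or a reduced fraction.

1. [C1‖L1]  r_C1² − 225 = 0  ⇒  r_C1 = 15 (r>0 drops 1)

15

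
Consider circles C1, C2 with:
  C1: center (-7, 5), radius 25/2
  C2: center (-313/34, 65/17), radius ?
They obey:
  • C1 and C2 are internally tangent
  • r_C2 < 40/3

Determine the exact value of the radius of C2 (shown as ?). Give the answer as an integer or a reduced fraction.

1. [int C1,C2]  r_C2² − 25r_C2 + 150 = 0  ⇒  r_C2 = 10 or 15
2. given r_C2 < 40/3: keep 10

10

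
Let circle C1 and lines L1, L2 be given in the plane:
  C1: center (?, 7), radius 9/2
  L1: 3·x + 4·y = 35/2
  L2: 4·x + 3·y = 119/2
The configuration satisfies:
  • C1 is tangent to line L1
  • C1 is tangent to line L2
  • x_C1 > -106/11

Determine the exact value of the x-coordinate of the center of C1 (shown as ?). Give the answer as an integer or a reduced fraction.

1. [C1‖L1]  x_C1² + 7x_C1 − 44 = 0  ⇒  x_C1 = -11 or 4
2. [C1‖L2]  x_C1² − (77/4)x_C1 + 61 = 0  ⇒  x_C1 = 4 or 61/4

4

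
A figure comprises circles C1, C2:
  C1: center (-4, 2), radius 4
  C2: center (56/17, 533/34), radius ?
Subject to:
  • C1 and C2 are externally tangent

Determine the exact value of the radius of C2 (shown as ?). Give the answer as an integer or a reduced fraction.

1. [ext C1·C2]  r_C2² + 8r_C2 − 897/4 = 0  ⇒  r_C2 = 23/2 (r>0 drops 1)

23/2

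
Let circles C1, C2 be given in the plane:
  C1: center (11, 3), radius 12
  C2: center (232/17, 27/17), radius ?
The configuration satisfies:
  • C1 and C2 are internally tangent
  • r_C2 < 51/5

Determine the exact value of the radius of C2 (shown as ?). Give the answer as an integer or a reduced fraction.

1. [int C1,C2]  r_C2² − 24r_C2 + 135 = 0  ⇒  r_C2 = 9 or 15
2. given r_C2 < 51/5: keep 9

9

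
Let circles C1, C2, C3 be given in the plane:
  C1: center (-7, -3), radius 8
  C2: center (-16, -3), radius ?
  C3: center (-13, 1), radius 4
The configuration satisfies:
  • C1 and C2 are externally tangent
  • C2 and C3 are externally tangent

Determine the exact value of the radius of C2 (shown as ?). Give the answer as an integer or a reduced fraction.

1. [ext C1·C2]  r_C2² + 16r_C2 − 17 = 0  ⇒  r_C2 = 1 (r>0 drops 1)
2. [ext C2·C3]  r_C2² + 8r_C2 − 9 = 0  ⇒  r_C2 = 1 (r>0 drops 1)

1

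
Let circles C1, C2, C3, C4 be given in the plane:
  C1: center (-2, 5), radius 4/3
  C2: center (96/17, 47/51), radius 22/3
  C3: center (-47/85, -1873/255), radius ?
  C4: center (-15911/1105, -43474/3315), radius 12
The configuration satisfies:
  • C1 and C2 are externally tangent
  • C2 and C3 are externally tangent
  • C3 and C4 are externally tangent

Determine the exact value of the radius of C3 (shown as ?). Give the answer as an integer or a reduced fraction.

3

1. [ext C2·C3]  r_C3² + (44/3)r_C3 − 53 = 0  ⇒  r_C3 = 3 (r>0 drops 1)
2. [ext C3·C4]  r_C3² + 24r_C3 − 81 = 0  ⇒  r_C3 = 3 (r>0 drops 1)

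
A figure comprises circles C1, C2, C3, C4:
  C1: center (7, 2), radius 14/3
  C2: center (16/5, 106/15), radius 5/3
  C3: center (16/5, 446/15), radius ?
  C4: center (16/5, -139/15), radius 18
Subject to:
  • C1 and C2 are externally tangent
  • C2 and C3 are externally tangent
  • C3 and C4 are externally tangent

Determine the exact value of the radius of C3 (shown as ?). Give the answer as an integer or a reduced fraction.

21

1. [ext C2·C3]  r_C3² + (10/3)r_C3 − 511 = 0  ⇒  r_C3 = 21 (r>0 drops 1)
2. [ext C3·C4]  r_C3² + 36r_C3 − 1197 = 0  ⇒  r_C3 = 21 (r>0 drops 1)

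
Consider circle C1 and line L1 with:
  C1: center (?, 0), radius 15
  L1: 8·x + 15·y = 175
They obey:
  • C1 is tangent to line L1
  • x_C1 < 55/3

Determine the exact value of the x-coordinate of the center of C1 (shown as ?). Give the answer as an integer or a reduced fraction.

1. [C1‖L1]  x_C1² − (175/4)x_C1 − 1075/2 = 0  ⇒  x_C1 = -10 or 215/4
2. given x_C1 < 55/3: keep -10

-10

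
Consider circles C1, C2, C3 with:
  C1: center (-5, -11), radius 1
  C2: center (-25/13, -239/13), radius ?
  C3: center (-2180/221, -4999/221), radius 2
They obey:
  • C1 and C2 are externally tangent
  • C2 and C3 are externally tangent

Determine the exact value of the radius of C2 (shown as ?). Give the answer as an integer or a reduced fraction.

1. [ext C1·C2]  r_C2² + 2r_C2 − 63 = 0  ⇒  r_C2 = 7 (r>0 drops 1)
2. [ext C2·C3]  r_C2² + 4r_C2 − 77 = 0  ⇒  r_C2 = 7 (r>0 drops 1)

7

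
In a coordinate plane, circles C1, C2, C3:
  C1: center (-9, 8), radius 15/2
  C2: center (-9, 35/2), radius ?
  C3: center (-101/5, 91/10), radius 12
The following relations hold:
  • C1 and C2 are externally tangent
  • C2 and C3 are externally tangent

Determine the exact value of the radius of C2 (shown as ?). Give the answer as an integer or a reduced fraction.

1. [ext C1·C2]  r_C2² + 15r_C2 − 34 = 0  ⇒  r_C2 = 2 (r>0 drops 1)
2. [ext C2·C3]  r_C2² + 24r_C2 − 52 = 0  ⇒  r_C2 = 2 (r>0 drops 1)

2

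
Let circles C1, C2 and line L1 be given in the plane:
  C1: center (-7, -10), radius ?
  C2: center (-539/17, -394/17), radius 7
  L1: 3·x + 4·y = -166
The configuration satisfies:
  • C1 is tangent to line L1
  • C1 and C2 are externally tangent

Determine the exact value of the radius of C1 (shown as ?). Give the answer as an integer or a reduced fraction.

21

1. [C1‖L1]  r_C1² − 441 = 0  ⇒  r_C1 = 21 (r>0 drops 1)
2. [ext C1·C2]  r_C1² + 14r_C1 − 735 = 0  ⇒  r_C1 = 21 (r>0 drops 1)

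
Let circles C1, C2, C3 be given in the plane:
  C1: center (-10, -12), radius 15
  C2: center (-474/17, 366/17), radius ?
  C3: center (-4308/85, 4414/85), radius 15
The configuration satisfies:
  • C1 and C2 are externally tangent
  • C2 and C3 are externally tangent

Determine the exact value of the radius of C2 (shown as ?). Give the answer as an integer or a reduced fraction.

1. [ext C1·C2]  r_C2² + 30r_C2 − 1219 = 0  ⇒  r_C2 = 23 (r>0 drops 1)
2. [ext C2·C3]  r_C2² + 30r_C2 − 1219 = 0  ⇒  r_C2 = 23 (r>0 drops 1)

23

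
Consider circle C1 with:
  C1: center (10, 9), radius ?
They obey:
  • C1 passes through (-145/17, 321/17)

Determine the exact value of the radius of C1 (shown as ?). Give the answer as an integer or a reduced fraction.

21

1. [C1∋P]  r_C1² − 441 = 0  ⇒  r_C1 = 21 (r>0 drops 1)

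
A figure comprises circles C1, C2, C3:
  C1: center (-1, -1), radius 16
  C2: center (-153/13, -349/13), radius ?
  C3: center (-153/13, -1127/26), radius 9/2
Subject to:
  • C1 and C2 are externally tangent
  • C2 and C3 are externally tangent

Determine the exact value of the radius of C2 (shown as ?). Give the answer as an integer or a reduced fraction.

12

1. [ext C1·C2]  r_C2² + 32r_C2 − 528 = 0  ⇒  r_C2 = 12 (r>0 drops 1)
2. [ext C2·C3]  r_C2² + 9r_C2 − 252 = 0  ⇒  r_C2 = 12 (r>0 drops 1)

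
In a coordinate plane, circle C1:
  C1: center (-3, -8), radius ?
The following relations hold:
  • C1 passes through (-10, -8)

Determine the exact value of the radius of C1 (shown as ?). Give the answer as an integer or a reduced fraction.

1. [C1∋P]  r_C1² − 49 = 0  ⇒  r_C1 = 7 (r>0 drops 1)

7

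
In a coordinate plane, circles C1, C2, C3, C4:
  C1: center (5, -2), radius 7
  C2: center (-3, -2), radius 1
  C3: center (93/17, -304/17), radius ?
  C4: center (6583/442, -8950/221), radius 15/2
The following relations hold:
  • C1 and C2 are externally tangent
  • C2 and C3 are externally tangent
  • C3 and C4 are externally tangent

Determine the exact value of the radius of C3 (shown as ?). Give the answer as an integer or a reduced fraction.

1. [ext C2·C3]  r_C3² + 2r_C3 − 323 = 0  ⇒  r_C3 = 17 (r>0 drops 1)
2. [ext C3·C4]  r_C3² + 15r_C3 − 544 = 0  ⇒  r_C3 = 17 (r>0 drops 1)

17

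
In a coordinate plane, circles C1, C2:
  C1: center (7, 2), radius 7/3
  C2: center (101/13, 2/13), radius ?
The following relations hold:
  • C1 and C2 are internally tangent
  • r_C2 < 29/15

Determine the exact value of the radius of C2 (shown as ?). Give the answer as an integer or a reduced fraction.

1/3

1. [int C1,C2]  r_C2² − (14/3)r_C2 + 13/9 = 0  ⇒  r_C2 = 1/3 or 13/3
2. given r_C2 < 29/15: keep 1/3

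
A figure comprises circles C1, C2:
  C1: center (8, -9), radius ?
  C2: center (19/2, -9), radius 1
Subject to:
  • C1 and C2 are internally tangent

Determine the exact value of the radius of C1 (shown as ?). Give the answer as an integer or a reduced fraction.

1. [int C1,C2]  r_C1² − 2r_C1 − 5/4 = 0  ⇒  r_C1 = 5/2 (r>0 drops 1)

5/2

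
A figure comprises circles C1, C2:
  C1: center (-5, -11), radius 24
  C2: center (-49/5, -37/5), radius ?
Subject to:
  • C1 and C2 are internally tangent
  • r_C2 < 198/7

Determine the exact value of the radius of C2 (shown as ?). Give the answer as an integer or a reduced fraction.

1. [int C1,C2]  r_C2² − 48r_C2 + 540 = 0  ⇒  r_C2 = 18 or 30
2. given r_C2 < 198/7: keep 18

18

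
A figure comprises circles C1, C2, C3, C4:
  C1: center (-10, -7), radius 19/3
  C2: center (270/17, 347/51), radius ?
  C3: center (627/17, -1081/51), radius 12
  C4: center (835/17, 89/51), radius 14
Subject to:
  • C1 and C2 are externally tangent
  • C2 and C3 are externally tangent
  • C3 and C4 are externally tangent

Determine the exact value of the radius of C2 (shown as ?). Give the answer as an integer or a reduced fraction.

1. [ext C1·C2]  r_C2² + (38/3)r_C2 − 2461/3 = 0  ⇒  r_C2 = 23 (r>0 drops 1)
2. [ext C2·C3]  r_C2² + 24r_C2 − 1081 = 0  ⇒  r_C2 = 23 (r>0 drops 1)

23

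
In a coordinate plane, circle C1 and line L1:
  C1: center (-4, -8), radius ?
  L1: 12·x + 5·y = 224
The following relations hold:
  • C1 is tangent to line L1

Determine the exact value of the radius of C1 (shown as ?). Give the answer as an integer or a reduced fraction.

24

1. [C1‖L1]  r_C1² − 576 = 0  ⇒  r_C1 = 24 (r>0 drops 1)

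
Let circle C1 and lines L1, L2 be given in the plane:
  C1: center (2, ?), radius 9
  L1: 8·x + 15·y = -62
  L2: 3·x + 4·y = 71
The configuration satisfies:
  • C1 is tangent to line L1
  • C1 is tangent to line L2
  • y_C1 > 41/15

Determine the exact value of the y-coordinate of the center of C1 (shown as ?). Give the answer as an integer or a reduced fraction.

5

1. [C1‖L1]  y_C1² + (52/5)y_C1 − 77 = 0  ⇒  y_C1 = -77/5 or 5
2. [C1‖L2]  y_C1² − (65/2)y_C1 + 275/2 = 0  ⇒  y_C1 = 5 or 55/2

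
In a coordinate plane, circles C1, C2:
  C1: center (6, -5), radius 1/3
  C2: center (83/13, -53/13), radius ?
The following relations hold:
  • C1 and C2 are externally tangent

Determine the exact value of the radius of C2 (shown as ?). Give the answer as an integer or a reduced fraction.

1. [ext C1·C2]  r_C2² + (2/3)r_C2 − 8/9 = 0  ⇒  r_C2 = 2/3 (r>0 drops 1)

2/3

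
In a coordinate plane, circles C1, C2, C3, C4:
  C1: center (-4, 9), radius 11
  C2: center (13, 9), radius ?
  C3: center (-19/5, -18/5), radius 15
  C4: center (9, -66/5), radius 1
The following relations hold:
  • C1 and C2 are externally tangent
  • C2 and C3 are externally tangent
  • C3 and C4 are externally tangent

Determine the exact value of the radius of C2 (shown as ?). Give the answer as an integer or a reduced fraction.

6

1. [ext C1·C2]  r_C2² + 22r_C2 − 168 = 0  ⇒  r_C2 = 6 (r>0 drops 1)
2. [ext C2·C3]  r_C2² + 30r_C2 − 216 = 0  ⇒  r_C2 = 6 (r>0 drops 1)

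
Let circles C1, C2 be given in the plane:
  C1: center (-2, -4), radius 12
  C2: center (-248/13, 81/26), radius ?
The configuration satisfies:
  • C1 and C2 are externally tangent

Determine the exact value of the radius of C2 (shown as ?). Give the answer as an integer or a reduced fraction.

1. [ext C1·C2]  r_C2² + 24r_C2 − 793/4 = 0  ⇒  r_C2 = 13/2 (r>0 drops 1)

13/2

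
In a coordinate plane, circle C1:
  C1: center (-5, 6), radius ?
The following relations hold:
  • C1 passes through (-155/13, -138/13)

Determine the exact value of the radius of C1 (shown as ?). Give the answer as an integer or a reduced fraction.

18

1. [C1∋P]  r_C1² − 324 = 0  ⇒  r_C1 = 18 (r>0 drops 1)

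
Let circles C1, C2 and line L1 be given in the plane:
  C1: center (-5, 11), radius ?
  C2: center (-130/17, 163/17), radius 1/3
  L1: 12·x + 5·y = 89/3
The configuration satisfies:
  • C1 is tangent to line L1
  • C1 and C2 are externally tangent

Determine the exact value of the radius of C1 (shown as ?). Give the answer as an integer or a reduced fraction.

8/3

1. [C1‖L1]  r_C1² − 64/9 = 0  ⇒  r_C1 = 8/3 (r>0 drops 1)
2. [ext C1·C2]  r_C1² + (2/3)r_C1 − 80/9 = 0  ⇒  r_C1 = 8/3 (r>0 drops 1)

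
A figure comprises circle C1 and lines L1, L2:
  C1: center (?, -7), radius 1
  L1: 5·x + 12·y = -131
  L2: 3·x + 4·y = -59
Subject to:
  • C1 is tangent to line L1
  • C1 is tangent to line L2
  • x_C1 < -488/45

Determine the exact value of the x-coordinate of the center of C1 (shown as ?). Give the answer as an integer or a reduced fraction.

1. [C1‖L1]  x_C1² + (94/5)x_C1 + 408/5 = 0  ⇒  x_C1 = -12 or -34/5
2. [C1‖L2]  x_C1² + (62/3)x_C1 + 104 = 0  ⇒  x_C1 = -12 or -26/3

-12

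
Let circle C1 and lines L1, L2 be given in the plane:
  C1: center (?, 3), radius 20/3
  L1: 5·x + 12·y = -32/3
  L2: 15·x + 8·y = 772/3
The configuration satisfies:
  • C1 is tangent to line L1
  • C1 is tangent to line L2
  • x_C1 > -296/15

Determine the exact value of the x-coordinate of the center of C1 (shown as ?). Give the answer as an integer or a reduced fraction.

8

1. [C1‖L1]  x_C1² + (56/3)x_C1 − 640/3 = 0  ⇒  x_C1 = -80/3 or 8
2. [C1‖L2]  x_C1² − (280/9)x_C1 + 1664/9 = 0  ⇒  x_C1 = 8 or 208/9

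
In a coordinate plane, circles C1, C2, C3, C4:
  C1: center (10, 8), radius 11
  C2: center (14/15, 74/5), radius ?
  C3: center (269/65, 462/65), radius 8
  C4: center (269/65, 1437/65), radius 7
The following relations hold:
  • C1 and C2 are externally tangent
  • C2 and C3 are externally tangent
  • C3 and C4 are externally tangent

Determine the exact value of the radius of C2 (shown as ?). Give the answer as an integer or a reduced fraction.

1/3

1. [ext C1·C2]  r_C2² + 22r_C2 − 67/9 = 0  ⇒  r_C2 = 1/3 (r>0 drops 1)
2. [ext C2·C3]  r_C2² + 16r_C2 − 49/9 = 0  ⇒  r_C2 = 1/3 (r>0 drops 1)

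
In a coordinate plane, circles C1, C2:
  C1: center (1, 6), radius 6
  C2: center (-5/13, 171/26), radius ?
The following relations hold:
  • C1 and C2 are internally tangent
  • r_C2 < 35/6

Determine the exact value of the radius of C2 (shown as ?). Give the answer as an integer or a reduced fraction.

1. [int C1,C2]  r_C2² − 12r_C2 + 135/4 = 0  ⇒  r_C2 = 9/2 or 15/2
2. given r_C2 < 35/6: keep 9/2

9/2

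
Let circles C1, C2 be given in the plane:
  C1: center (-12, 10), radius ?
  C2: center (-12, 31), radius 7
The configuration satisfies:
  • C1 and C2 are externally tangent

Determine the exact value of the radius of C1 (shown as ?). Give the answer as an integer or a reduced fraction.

14

1. [ext C1·C2]  r_C1² + 14r_C1 − 392 = 0  ⇒  r_C1 = 14 (r>0 drops 1)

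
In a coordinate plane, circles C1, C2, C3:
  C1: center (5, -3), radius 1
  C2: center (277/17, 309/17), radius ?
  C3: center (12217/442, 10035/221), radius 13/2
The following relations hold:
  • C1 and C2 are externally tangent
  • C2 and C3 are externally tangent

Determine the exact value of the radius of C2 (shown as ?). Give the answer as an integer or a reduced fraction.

23

1. [ext C1·C2]  r_C2² + 2r_C2 − 575 = 0  ⇒  r_C2 = 23 (r>0 drops 1)
2. [ext C2·C3]  r_C2² + 13r_C2 − 828 = 0  ⇒  r_C2 = 23 (r>0 drops 1)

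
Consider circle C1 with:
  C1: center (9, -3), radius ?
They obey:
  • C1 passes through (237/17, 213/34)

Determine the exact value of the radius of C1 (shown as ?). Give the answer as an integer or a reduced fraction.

21/2

1. [C1∋P]  r_C1² − 441/4 = 0  ⇒  r_C1 = 21/2 (r>0 drops 1)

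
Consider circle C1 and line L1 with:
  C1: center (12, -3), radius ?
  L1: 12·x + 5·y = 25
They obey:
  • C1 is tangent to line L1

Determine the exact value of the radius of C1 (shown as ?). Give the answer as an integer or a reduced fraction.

8

1. [C1‖L1]  r_C1² − 64 = 0  ⇒  r_C1 = 8 (r>0 drops 1)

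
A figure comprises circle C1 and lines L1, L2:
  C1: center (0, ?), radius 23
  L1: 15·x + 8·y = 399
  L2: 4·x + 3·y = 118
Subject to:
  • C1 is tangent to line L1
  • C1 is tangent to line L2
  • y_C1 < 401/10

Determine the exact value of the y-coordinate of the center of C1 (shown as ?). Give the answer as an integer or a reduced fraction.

1. [C1‖L1]  y_C1² − (399/4)y_C1 + 395/4 = 0  ⇒  y_C1 = 1 or 395/4
2. [C1‖L2]  y_C1² − (236/3)y_C1 + 233/3 = 0  ⇒  y_C1 = 1 or 233/3

1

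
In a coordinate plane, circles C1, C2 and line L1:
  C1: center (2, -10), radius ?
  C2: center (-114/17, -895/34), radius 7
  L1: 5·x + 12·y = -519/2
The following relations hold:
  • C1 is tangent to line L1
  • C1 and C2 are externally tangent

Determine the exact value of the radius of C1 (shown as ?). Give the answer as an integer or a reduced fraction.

23/2

1. [C1‖L1]  r_C1² − 529/4 = 0  ⇒  r_C1 = 23/2 (r>0 drops 1)
2. [ext C1·C2]  r_C1² + 14r_C1 − 1173/4 = 0  ⇒  r_C1 = 23/2 (r>0 drops 1)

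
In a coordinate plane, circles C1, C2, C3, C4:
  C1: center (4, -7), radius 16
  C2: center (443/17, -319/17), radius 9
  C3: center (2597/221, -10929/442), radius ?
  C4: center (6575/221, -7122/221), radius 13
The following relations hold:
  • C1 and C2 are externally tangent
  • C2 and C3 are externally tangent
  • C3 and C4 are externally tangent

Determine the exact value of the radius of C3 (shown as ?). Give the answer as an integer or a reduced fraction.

13/2

1. [ext C2·C3]  r_C3² + 18r_C3 − 637/4 = 0  ⇒  r_C3 = 13/2 (r>0 drops 1)
2. [ext C3·C4]  r_C3² + 26r_C3 − 845/4 = 0  ⇒  r_C3 = 13/2 (r>0 drops 1)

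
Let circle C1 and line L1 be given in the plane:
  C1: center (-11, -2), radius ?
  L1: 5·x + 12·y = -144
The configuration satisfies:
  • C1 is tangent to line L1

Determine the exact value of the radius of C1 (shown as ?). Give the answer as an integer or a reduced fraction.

1. [C1‖L1]  r_C1² − 25 = 0  ⇒  r_C1 = 5 (r>0 drops 1)

5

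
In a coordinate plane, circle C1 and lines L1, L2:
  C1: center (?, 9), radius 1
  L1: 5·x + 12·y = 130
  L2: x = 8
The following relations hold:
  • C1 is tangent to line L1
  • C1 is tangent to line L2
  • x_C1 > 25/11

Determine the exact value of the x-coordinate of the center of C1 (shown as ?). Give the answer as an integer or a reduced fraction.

7

1. [C1‖L1]  x_C1² − (44/5)x_C1 + 63/5 = 0  ⇒  x_C1 = 9/5 or 7
2. [C1‖L2]  x_C1² − 16x_C1 + 63 = 0  ⇒  x_C1 = 7 or 9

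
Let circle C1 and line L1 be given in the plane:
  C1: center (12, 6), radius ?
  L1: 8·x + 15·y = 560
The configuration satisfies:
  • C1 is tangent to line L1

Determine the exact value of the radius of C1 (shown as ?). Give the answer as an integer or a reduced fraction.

1. [C1‖L1]  r_C1² − 484 = 0  ⇒  r_C1 = 22 (r>0 drops 1)

22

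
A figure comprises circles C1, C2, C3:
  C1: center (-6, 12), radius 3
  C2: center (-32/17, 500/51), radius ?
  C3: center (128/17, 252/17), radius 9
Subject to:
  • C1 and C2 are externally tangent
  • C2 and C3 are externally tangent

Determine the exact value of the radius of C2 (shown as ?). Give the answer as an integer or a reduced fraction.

1. [ext C1·C2]  r_C2² + 6r_C2 − 115/9 = 0  ⇒  r_C2 = 5/3 (r>0 drops 1)
2. [ext C2·C3]  r_C2² + 18r_C2 − 295/9 = 0  ⇒  r_C2 = 5/3 (r>0 drops 1)

5/3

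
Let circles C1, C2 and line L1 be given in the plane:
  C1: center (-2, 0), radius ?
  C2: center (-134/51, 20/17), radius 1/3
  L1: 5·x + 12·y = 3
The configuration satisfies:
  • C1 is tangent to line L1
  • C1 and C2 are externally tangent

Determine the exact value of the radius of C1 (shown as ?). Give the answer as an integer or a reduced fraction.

1. [C1‖L1]  r_C1² − 1 = 0  ⇒  r_C1 = 1 (r>0 drops 1)
2. [ext C1·C2]  r_C1² + (2/3)r_C1 − 5/3 = 0  ⇒  r_C1 = 1 (r>0 drops 1)

1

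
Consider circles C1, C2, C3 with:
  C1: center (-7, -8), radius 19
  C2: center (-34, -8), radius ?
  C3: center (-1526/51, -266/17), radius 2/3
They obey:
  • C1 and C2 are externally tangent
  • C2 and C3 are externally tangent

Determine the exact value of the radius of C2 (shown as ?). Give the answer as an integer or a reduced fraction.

1. [ext C1·C2]  r_C2² + 38r_C2 − 368 = 0  ⇒  r_C2 = 8 (r>0 drops 1)
2. [ext C2·C3]  r_C2² + (4/3)r_C2 − 224/3 = 0  ⇒  r_C2 = 8 (r>0 drops 1)

8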